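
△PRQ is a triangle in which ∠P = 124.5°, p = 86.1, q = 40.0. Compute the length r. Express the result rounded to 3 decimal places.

Law of sines: sin Q = q·sin P/p ≈ 0.38287.
Since p ≥ q, only the acute value applies: ∠Q ≈ 22.51°.
Then ∠R = 180° − ∠P − ∠Q ≈ 32.99°.
Law of sines gives r = p·sin R/sin P ≈ 56.883.

56.883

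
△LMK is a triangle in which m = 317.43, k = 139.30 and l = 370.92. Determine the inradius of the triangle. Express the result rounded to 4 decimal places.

Semiperimeter s = (370.92 + 317.43 + 139.3)/2 = 413.83.
Heron's formula: area = √(413.83·42.905·96.395·274.53) ≈ 21676.
Inradius = area/s = 21676/413.83 ≈ 52.38.

52.3798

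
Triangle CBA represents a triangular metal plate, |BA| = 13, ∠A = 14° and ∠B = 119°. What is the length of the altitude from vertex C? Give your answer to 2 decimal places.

3.76

The third angle is ∠C = 180° − ∠B − ∠A = 47.00°.
Law of sines: |AC| = |BA|·sin B/sin C ≈ 15.547.
Law of sines: |CB| = |BA|·sin A/sin C ≈ 4.3002.
Area = ½·|BA|·|AC|·sin A ≈ 24.447.
The altitude from C has length 2·area/|BA| ≈ 3.7611.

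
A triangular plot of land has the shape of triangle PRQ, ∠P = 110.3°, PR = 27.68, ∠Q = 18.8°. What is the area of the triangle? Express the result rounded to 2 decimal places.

The third angle is ∠R = 180° − ∠Q − ∠P = 50.90°.
Law of sines: RQ = PR·sin P/sin Q ≈ 80.557.
Law of sines: QP = PR·sin R/sin Q ≈ 66.656.
Area = ½·PR·RQ·sin R ≈ 865.22.

865.22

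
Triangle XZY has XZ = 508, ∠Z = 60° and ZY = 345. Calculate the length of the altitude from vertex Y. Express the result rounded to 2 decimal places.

h_Y ≈ 298.78

By the law of cosines, YX² = XZ² + ZY² − 2·XZ·ZY·cos Z = 2.0183e+05, so YX ≈ 449.25.
Area = ½·XZ·ZY·sin Z ≈ 75890.
The altitude from Y has length 2·area/XZ ≈ 298.78.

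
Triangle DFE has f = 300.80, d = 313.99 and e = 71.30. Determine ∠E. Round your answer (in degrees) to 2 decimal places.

∠E ≈ 13.09°

By the law of cosines, cos E = (d² + f² − e²) / (2·d·f) ≈ 0.97401, so ∠E ≈ 13.09°.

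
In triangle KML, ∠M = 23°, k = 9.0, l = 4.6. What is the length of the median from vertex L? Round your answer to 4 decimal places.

6.9413

By the law of cosines, m² = l² + k² − 2·l·k·cos M = 25.942, so m ≈ 5.0933.
Median from L: ½√(2·k² + 2·m² − l²) ≈ 6.9413.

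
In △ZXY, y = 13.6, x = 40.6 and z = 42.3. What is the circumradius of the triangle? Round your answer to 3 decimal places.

By the law of cosines, cos Z = (x² + y² − z²) / (2·x·y) ≈ 0.03987, so ∠Z ≈ 87.71°.
Circumradius = z/(2 sin Z) ≈ 21.167.

21.167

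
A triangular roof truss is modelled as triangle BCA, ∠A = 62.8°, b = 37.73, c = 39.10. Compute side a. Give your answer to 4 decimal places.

40.0462

By the law of cosines, a² = b² + c² − 2·b·c·cos A = 1603.7, so a ≈ 40.046.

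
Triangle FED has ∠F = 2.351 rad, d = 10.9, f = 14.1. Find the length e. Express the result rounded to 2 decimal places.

4.11

Law of sines: sin D = d·sin F/f ≈ 0.54946.
Since f ≥ d, only the acute value applies: ∠D ≈ 0.582 rad.
Then ∠E = π − ∠F − ∠D ≈ 0.209 rad.
Law of sines gives e = f·sin E/sin F ≈ 4.1135.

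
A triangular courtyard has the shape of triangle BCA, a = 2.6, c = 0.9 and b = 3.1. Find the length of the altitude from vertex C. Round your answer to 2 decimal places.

Semiperimeter s = (3.1 + 0.9 + 2.6)/2 = 3.3.
Heron's formula: area = √(3.3·0.2·2.4·0.7) ≈ 1.053.
The altitude from C has length 2·area/c ≈ 2.34.

2.34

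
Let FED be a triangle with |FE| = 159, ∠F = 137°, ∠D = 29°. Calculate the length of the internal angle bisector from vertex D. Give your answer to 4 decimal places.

t_D ≈ 113.4022

The third angle is ∠E = 180° − ∠D − ∠F = 14.00°.
Law of sines: |ED| = |FE|·sin F/sin D ≈ 223.67.
Law of sines: |DF| = |FE|·sin E/sin D ≈ 79.342.
The bisector from D has length 2·|ED|·|DF|·cos(∠D/2)/(|ED|+|DF|) ≈ 113.4.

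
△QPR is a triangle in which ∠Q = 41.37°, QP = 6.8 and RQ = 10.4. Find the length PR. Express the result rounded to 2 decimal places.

6.95

By the law of cosines, PR² = RQ² + QP² − 2·RQ·QP·cos Q = 48.255, so PR ≈ 6.9466.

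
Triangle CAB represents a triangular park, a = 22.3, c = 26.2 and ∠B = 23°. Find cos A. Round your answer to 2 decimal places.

0.55

By the law of cosines, b² = c² + a² − 2·c·a·cos B = 108.1, so b ≈ 10.397.
Law of cosines again: cos A = (b² + c² − a²)/(2·b·c) ≈ 0.54560, so ∠A ≈ 56.93°.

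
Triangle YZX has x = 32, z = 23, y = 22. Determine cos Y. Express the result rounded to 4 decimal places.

By the law of cosines, cos Y = (z² + x² − y²) / (2·z·x) ≈ 0.72622, so ∠Y ≈ 43.43°.

0.7262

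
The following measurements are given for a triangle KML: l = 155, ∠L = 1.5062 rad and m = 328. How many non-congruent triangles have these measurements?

0

m·sin L = 328·sin(1.5062 rad) ≈ 327.3.
Since l = 155 < 327.3 = m sin L, no triangle exists.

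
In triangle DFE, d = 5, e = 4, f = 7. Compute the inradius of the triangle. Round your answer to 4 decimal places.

r ≈ 1.2247

Semiperimeter s = (5 + 7 + 4)/2 = 8.
Heron's formula: area = √(8·3·1·4) ≈ 9.798.
Inradius = area/s = 9.798/8 ≈ 1.2247.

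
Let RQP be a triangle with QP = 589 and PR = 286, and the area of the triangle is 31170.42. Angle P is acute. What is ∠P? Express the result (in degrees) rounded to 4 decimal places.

21.7203

From area = ½·QP·PR·sin P, we get sin P = 2·area/(QP·PR) ≈ 0.37008.
Taking the acute solution, ∠P ≈ 21.72°.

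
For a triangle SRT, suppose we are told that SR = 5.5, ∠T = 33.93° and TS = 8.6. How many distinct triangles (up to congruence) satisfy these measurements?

TS·sin T = 8.6·sin(33.93°) ≈ 4.8.
Since TS sin T < SR < TS (4.8 < 5.5 < 8.6), two triangles exist.

2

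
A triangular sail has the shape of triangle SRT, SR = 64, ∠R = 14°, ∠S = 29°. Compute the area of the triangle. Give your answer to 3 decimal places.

The third angle is ∠T = 180° − ∠S − ∠R = 137.00°.
Law of sines: RT = SR·sin S/sin T ≈ 45.495.
Law of sines: TS = SR·sin R/sin T ≈ 22.702.
Area = ½·SR·RT·sin R ≈ 352.2.

area ≈ 352.203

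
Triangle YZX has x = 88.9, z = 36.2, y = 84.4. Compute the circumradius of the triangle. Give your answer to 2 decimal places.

By the law of cosines, cos Y = (z² + x² − y²) / (2·z·x) ≈ 0.32476, so ∠Y ≈ 71.05°.
Circumradius = y/(2 sin Y) ≈ 44.619.

44.62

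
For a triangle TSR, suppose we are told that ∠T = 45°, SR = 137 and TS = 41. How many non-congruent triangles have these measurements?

TS·sin T = 41·sin(45°) ≈ 28.99.
Since SR ≥ TS, exactly one triangle exists.

1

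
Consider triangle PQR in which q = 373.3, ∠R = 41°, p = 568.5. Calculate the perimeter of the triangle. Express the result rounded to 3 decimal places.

perimeter ≈ 1318.914

By the law of cosines, r² = p² + q² − 2·p·q·cos R = 1.4221e+05, so r ≈ 377.11.
Semiperimeter s = (568.5+373.3+377.11)/2 = 659.46.
Perimeter = 568.5 + 373.3 + 377.11 = 1318.9.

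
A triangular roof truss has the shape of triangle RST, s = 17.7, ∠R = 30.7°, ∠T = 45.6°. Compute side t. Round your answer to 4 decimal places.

13.0165

The third angle is ∠S = 180° − ∠T − ∠R = 103.70°.
Law of sines: t = s·sin T/sin S ≈ 13.016.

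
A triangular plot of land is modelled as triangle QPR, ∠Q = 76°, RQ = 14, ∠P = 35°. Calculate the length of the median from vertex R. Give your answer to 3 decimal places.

The third angle is ∠R = 180° − ∠Q − ∠P = 69.00°.
Law of sines: PR = RQ·sin Q/sin P ≈ 23.683.
Law of sines: QP = RQ·sin R/sin P ≈ 22.787.
Median from R: ½√(2·PR² + 2·RQ² − QP²) ≈ 15.768.

m_R ≈ 15.768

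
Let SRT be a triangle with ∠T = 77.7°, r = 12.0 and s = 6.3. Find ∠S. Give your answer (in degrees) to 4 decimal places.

By the law of cosines, t² = s² + r² − 2·s·r·cos T = 151.48, so t ≈ 12.308.
Law of cosines again: cos S = (r² + t² − s²)/(2·r·t) ≈ 0.86595, so ∠S ≈ 30.01°.

∠S ≈ 30.0082°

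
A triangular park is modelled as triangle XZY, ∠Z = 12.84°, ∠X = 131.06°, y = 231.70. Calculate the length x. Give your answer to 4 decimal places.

296.5173

The third angle is ∠Y = 180° − ∠X − ∠Z = 36.10°.
Law of sines: x = y·sin X/sin Y ≈ 296.52.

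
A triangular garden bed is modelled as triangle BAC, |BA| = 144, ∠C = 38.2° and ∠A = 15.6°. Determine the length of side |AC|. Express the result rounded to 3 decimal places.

The third angle is ∠B = 180° − ∠A − ∠C = 126.20°.
Law of sines: |AC| = |BA|·sin B/sin C ≈ 187.91.

187.905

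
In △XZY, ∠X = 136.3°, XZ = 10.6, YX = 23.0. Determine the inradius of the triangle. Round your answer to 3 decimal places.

r ≈ 2.586

By the law of cosines, ZY² = YX² + XZ² − 2·YX·XZ·cos X = 993.88, so ZY ≈ 31.526.
Area = ½·YX·XZ·sin X ≈ 84.219.
Semiperimeter s = (31.526+23+10.6)/2 = 32.563.
Inradius = area/s = 84.219/32.563 ≈ 2.5863.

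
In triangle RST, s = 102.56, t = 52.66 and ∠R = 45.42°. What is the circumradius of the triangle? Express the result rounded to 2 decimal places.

By the law of cosines, r² = s² + t² − 2·s·t·cos R = 5709.9, so r ≈ 75.564.
Area = ½·s·t·sin R ≈ 1923.4.
Circumradius = r/(2 sin R) ≈ 53.044.

53.04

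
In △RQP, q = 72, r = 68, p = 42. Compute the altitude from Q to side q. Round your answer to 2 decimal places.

38.78

Semiperimeter s = (68 + 72 + 42)/2 = 91.
Heron's formula: area = √(91·23·19·49) ≈ 1395.9.
The altitude from Q has length 2·area/q ≈ 38.775.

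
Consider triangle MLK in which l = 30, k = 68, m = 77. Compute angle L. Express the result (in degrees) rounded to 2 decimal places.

∠L ≈ 22.81°

By the law of cosines, cos L = (k² + m² − l²) / (2·k·m) ≈ 0.92179, so ∠L ≈ 22.81°.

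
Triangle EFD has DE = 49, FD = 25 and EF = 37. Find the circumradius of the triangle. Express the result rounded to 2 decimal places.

R ≈ 25.12

By the law of cosines, cos E = (DE² + EF² − FD²) / (2·DE·EF) ≈ 0.86735, so ∠E ≈ 29.85°.
Circumradius = FD/(2 sin E) ≈ 25.115.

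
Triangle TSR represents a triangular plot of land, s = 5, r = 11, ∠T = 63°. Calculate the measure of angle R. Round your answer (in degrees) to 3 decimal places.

89.964

By the law of cosines, t² = s² + r² − 2·s·r·cos T = 96.061, so t ≈ 9.8011.
Law of cosines again: cos R = (t² + s² − r²)/(2·t·s) ≈ 0.00062, so ∠R ≈ 89.96°.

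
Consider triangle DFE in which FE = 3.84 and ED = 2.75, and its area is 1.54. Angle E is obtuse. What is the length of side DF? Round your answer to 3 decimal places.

6.520

From area = ½·FE·ED·sin E, we get sin E = 2·area/(FE·ED) ≈ 0.29167.
Taking the obtuse solution, ∠E ≈ 163.04°.
Law of cosines then gives DF ≈ 6.52.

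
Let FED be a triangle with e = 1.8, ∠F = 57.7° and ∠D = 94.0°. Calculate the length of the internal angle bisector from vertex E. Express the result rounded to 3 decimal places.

The third angle is ∠E = 180° − ∠D − ∠F = 28.30°.
Law of sines: f = e·sin F/sin E ≈ 3.2093.
Law of sines: d = e·sin D/sin E ≈ 3.7875.
The bisector from E has length 2·d·f·cos(∠E/2)/(d+f) ≈ 3.3691.

t_E ≈ 3.369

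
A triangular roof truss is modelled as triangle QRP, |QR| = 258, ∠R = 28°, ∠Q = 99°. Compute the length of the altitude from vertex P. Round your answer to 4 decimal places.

149.7960

The third angle is ∠P = 180° − ∠Q − ∠R = 53.00°.
Law of sines: |RP| = |QR|·sin Q/sin P ≈ 319.07.
Law of sines: |PQ| = |QR|·sin R/sin P ≈ 151.66.
Area = ½·|QR|·|RP|·sin R ≈ 19324.
The altitude from P has length 2·area/|QR| ≈ 149.8.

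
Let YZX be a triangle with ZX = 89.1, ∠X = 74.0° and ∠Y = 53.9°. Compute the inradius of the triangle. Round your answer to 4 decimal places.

26.4171

The third angle is ∠Z = 180° − ∠X − ∠Y = 52.10°.
Law of sines: XY = ZX·sin Z/sin Y ≈ 87.015.
Law of sines: YZ = ZX·sin X/sin Y ≈ 106.
Area = ½·ZX·XY·sin X ≈ 3726.4.
Semiperimeter s = (89.1+87.015+106)/2 = 141.06.
Inradius = area/s = 3726.4/141.06 ≈ 26.417.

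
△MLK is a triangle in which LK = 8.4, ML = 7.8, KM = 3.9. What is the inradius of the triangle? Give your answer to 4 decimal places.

r ≈ 1.5073

Semiperimeter s = (8.4 + 3.9 + 7.8)/2 = 10.05.
Heron's formula: area = √(10.05·1.65·6.15·2.25) ≈ 15.148.
Inradius = area/s = 15.148/10.05 ≈ 1.5073.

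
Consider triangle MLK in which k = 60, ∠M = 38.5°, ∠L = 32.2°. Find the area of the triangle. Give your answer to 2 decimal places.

area ≈ 632.66

The third angle is ∠K = 180° − ∠M − ∠L = 109.30°.
Law of sines: m = k·sin M/sin K ≈ 39.575.
Law of sines: l = k·sin L/sin K ≈ 33.876.
Area = ½·k·m·sin L ≈ 632.66.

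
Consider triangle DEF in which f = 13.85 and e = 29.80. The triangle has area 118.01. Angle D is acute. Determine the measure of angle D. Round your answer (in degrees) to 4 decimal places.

34.8794

From area = ½·e·f·sin D, we get sin D = 2·area/(e·f) ≈ 0.57185.
Taking the acute solution, ∠D ≈ 34.88°.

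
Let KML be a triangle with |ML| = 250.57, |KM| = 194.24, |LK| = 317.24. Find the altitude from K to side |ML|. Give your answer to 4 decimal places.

h_K ≈ 194.2398

Semiperimeter s = (250.57 + 317.24 + 194.24)/2 = 381.02.
Heron's formula: area = √(381.02·130.45·63.785·186.78) ≈ 24335.
The altitude from K has length 2·area/|ML| ≈ 194.24.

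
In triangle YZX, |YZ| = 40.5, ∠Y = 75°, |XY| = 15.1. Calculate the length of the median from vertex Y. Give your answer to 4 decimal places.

By the law of cosines, |ZX|² = |XY|² + |YZ|² − 2·|XY|·|YZ|·cos Y = 1551.7, so |ZX| ≈ 39.392.
Median from Y: ½√(2·|XY|² + 2·|YZ|² − |ZX|²) ≈ 23.371.

23.3710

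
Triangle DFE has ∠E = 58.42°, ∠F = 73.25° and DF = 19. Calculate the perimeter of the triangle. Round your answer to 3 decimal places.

57.016

The third angle is ∠D = 180° − ∠F − ∠E = 48.33°.
Law of sines: FE = DF·sin D/sin E ≈ 16.66.
Law of sines: ED = DF·sin F/sin E ≈ 21.357.
Semiperimeter s = (16.66+21.357+19)/2 = 28.508.
Perimeter = 16.66 + 21.357 + 19 = 57.016.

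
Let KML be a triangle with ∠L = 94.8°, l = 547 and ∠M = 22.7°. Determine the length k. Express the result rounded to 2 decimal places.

The third angle is ∠K = 180° − ∠M − ∠L = 62.50°.
Law of sines: k = l·sin K/sin L ≈ 486.9.

486.90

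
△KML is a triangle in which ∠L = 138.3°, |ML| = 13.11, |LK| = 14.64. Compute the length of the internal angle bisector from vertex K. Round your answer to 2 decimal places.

By the law of cosines, |KM|² = |ML|² + |LK|² − 2·|ML|·|LK|·cos L = 672.81, so |KM| ≈ 25.939.
Law of cosines again: cos K = (|LK|² + |KM|² − |ML|²)/(2·|LK|·|KM|) ≈ 0.94178, so ∠K ≈ 19.65°.
The bisector from K has length 2·|LK|·|KM|·cos(∠K/2)/(|LK|+|KM|) ≈ 18.442.

18.44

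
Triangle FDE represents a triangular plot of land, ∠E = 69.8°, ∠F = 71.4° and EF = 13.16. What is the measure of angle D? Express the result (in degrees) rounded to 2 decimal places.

38.80

The third angle is ∠D = 180° − ∠E − ∠F = 38.80°.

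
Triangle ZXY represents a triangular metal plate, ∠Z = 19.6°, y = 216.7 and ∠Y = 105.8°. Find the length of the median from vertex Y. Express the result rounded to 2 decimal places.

The third angle is ∠X = 180° − ∠Y − ∠Z = 54.60°.
Law of sines: z = y·sin Z/sin Y ≈ 75.547.
Law of sines: x = y·sin X/sin Y ≈ 183.57.
Median from Y: ½√(2·z² + 2·x² − y²) ≈ 89.239.

m_Y ≈ 89.24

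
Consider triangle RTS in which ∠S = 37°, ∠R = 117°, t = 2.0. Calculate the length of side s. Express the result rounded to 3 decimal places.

2.746

The third angle is ∠T = 180° − ∠S − ∠R = 26.00°.
Law of sines: s = t·sin S/sin T ≈ 2.7457.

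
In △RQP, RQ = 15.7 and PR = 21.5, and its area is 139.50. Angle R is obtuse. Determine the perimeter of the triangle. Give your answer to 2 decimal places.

perimeter ≈ 70.20

From area = ½·PR·RQ·sin R, we get sin R = 2·area/(PR·RQ) ≈ 0.82654.
Taking the obtuse solution, ∠R ≈ 124.25°.
Law of cosines then gives QP ≈ 32.996.
Perimeter = 32.996 + 21.5 + 15.7 = 70.196.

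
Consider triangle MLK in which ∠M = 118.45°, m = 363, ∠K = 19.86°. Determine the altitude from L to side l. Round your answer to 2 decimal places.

The third angle is ∠L = 180° − ∠K − ∠M = 41.69°.
Law of sines: l = m·sin L/sin M ≈ 274.59.
Law of sines: k = m·sin K/sin M ≈ 140.26.
Area = ½·m·l·sin K ≈ 16931.
The altitude from L has length 2·area/l ≈ 123.32.

h_L ≈ 123.32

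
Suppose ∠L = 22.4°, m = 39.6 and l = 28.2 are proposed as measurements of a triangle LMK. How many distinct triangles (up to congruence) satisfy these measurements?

2

m·sin L = 39.6·sin(22.4°) ≈ 15.09.
Since m sin L < l < m (15.09 < 28.2 < 39.6), two triangles exist.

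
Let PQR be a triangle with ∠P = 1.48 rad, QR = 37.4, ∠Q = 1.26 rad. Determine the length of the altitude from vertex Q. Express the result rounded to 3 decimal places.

h_Q ≈ 14.619

The third angle is ∠R = π − ∠P − ∠Q = 0.402 rad.
Law of sines: RP = QR·sin Q/sin P ≈ 35.755.
Law of sines: PQ = QR·sin R/sin P ≈ 14.68.
Area = ½·QR·RP·sin R ≈ 261.36.
The altitude from Q has length 2·area/RP ≈ 14.619.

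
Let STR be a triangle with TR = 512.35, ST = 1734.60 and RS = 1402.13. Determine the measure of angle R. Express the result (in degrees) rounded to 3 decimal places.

By the law of cosines, cos R = (TR² + RS² − ST²) / (2·TR·RS) ≈ -0.54314, so ∠R ≈ 122.90°.

∠R ≈ 122.898°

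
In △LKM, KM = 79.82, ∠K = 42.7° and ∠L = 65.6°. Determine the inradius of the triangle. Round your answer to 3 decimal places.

r ≈ 20.247

The third angle is ∠M = 180° − ∠L − ∠K = 71.70°.
Law of sines: ML = KM·sin K/sin L ≈ 59.44.
Law of sines: LK = KM·sin M/sin L ≈ 83.216.
Area = ½·KM·ML·sin M ≈ 2252.3.
Semiperimeter s = (79.82+59.44+83.216)/2 = 111.24.
Inradius = area/s = 2252.3/111.24 ≈ 20.247.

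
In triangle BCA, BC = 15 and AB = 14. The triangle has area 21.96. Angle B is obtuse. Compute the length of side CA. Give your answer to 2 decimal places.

From area = ½·AB·BC·sin B, we get sin B = 2·area/(AB·BC) ≈ 0.20914.
Taking the obtuse solution, ∠B ≈ 167.93°.
Law of cosines then gives CA ≈ 28.839.

28.84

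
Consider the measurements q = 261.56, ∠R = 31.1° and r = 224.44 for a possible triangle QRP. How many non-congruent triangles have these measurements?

q·sin R = 261.56·sin(31.1°) ≈ 135.1.
Since q sin R < r < q (135.1 < 224.44 < 261.56), two triangles exist.

2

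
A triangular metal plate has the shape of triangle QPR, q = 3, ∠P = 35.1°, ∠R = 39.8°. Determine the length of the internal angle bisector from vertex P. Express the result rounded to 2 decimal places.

The third angle is ∠Q = 180° − ∠P − ∠R = 105.10°.
Law of sines: p = q·sin P/sin Q ≈ 1.7867.
Law of sines: r = q·sin R/sin Q ≈ 1.989.
The bisector from P has length 2·r·q·cos(∠P/2)/(r+q) ≈ 2.2807.

2.28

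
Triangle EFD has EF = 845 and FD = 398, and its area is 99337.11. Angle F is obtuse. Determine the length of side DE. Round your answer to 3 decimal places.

1189.595

From area = ½·EF·FD·sin F, we get sin F = 2·area/(EF·FD) ≈ 0.59075.
Taking the obtuse solution, ∠F ≈ 143.79°.
Law of cosines then gives DE ≈ 1189.6.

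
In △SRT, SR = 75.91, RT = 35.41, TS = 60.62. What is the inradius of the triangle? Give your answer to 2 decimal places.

r ≈ 12.25

Semiperimeter s = (35.41 + 60.62 + 75.91)/2 = 85.97.
Heron's formula: area = √(85.97·50.56·25.35·10.06) ≈ 1052.8.
Inradius = area/s = 1052.8/85.97 ≈ 12.247.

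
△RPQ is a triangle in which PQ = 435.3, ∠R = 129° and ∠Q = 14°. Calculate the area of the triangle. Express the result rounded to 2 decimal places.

The third angle is ∠P = 180° − ∠Q − ∠R = 37.00°.
Law of sines: QR = PQ·sin P/sin R ≈ 337.09.
Law of sines: RP = PQ·sin Q/sin R ≈ 135.51.
Area = ½·PQ·QR·sin Q ≈ 17749.

17749.37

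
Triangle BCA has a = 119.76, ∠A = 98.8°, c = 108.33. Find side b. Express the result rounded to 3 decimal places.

37.109

Law of sines: sin C = c·sin A/a ≈ 0.89391.
Since a ≥ c, only the acute value applies: ∠C ≈ 63.37°.
Then ∠B = 180° − ∠A − ∠C ≈ 17.83°.
Law of sines gives b = a·sin B/sin A ≈ 37.109.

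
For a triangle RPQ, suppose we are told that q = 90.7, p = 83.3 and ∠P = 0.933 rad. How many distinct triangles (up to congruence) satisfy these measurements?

q·sin P = 90.7·sin(0.933 rad) ≈ 72.87.
Since q sin P < p < q (72.87 < 83.3 < 90.7), two triangles exist.

2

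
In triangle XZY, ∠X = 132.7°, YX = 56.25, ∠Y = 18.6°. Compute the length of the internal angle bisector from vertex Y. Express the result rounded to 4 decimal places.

The third angle is ∠Z = 180° − ∠Y − ∠X = 28.70°.
Law of sines: ZY = YX·sin X/sin Z ≈ 86.083.
Law of sines: XZ = YX·sin Y/sin Z ≈ 37.361.
The bisector from Y has length 2·ZY·YX·cos(∠Y/2)/(ZY+YX) ≈ 67.146.

t_Y ≈ 67.1456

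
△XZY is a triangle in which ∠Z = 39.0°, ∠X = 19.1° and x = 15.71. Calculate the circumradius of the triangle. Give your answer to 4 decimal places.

24.0054

The third angle is ∠Y = 180° − ∠X − ∠Z = 121.90°.
Law of sines: z = x·sin Z/sin X ≈ 30.214.
Law of sines: y = x·sin Y/sin X ≈ 40.76.
Circumradius = x/(2 sin X) ≈ 24.005.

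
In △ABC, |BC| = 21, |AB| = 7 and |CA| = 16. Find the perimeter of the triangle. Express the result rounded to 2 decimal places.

perimeter ≈ 44.00

Perimeter = 21 + 16 + 7 = 44.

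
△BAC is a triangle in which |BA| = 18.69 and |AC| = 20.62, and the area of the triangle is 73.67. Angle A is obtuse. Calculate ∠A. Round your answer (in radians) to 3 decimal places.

∠A ≈ 2.749 rad

From area = ½·|BA|·|AC|·sin A, we get sin A = 2·area/(|BA|·|AC|) ≈ 0.38232.
Taking the obtuse solution, ∠A ≈ 2.749 rad.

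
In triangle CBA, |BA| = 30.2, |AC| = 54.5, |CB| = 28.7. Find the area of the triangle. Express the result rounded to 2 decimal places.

area ≈ 304.23

Semiperimeter s = (30.2 + 54.5 + 28.7)/2 = 56.7.
Heron's formula: area = √(56.7·26.5·2.2·28) ≈ 304.23.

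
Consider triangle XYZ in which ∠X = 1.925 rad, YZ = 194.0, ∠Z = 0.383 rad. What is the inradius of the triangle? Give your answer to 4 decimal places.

The third angle is ∠Y = π − ∠Z − ∠X = 0.834 rad.
Law of sines: ZX = YZ·sin Y/sin X ≈ 153.13.
Law of sines: XY = YZ·sin Z/sin X ≈ 77.297.
Area = ½·YZ·ZX·sin Z ≈ 5551.
Semiperimeter s = (194+153.13+77.297)/2 = 212.22.
Inradius = area/s = 5551/212.22 ≈ 26.157.

r ≈ 26.1574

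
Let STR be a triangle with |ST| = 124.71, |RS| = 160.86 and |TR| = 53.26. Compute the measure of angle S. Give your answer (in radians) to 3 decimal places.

0.277

By the law of cosines, cos S = (|RS|² + |ST|² − |TR|²) / (2·|RS|·|ST|) ≈ 0.96187, so ∠S ≈ 0.277 rad.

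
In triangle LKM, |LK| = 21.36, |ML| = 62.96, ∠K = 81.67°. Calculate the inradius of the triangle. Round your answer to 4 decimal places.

r ≈ 8.9887

Law of sines: sin M = |LK|·sin K/|ML| ≈ 0.33568.
Since |ML| ≥ |LK|, only the acute value applies: ∠M ≈ 19.61°.
Then ∠L = 180° − ∠K − ∠M ≈ 78.72°.
Law of sines gives |KM| = |ML|·sin L/sin K ≈ 62.401.
Area = ½·|ML|·|LK|·sin L ≈ 659.41.
Semiperimeter s = (62.401+62.96+21.36)/2 = 73.361.
Inradius = area/s = 659.41/73.361 ≈ 8.9887.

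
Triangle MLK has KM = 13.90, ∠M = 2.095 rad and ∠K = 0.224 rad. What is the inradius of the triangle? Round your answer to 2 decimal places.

r ≈ 1.47

The third angle is ∠L = π − ∠K − ∠M = 0.823 rad.
Law of sines: LK = KM·sin M/sin L ≈ 16.419.
Law of sines: ML = KM·sin K/sin L ≈ 4.2128.
Area = ½·KM·LK·sin K ≈ 25.348.
Semiperimeter s = (16.419+13.9+4.2128)/2 = 17.266.
Inradius = area/s = 25.348/17.266 ≈ 1.4681.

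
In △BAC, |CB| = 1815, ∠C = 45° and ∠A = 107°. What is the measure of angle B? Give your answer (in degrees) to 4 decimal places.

The third angle is ∠B = 180° − ∠A − ∠C = 28.00°.

28.0000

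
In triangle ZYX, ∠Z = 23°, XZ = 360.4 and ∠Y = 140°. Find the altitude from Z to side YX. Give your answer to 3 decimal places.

h_Z ≈ 105.371

The third angle is ∠X = 180° − ∠Z − ∠Y = 17.00°.
Law of sines: YX = XZ·sin Z/sin Y ≈ 219.08.
Law of sines: ZY = XZ·sin X/sin Y ≈ 163.93.
Area = ½·XZ·YX·sin X ≈ 11542.
The altitude from Z has length 2·area/YX ≈ 105.37.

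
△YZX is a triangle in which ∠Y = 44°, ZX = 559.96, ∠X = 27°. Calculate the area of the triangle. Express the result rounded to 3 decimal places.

area ≈ 96878.983

The third angle is ∠Z = 180° − ∠X − ∠Y = 109.00°.
Law of sines: XY = ZX·sin Z/sin Y ≈ 762.18.
Law of sines: YZ = ZX·sin X/sin Y ≈ 365.96.
Area = ½·ZX·XY·sin X ≈ 96879.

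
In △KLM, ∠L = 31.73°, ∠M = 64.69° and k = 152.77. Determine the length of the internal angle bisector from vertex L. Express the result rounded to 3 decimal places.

The third angle is ∠K = 180° − ∠L − ∠M = 83.58°.
Law of sines: l = k·sin L/sin K ≈ 80.851.
Law of sines: m = k·sin M/sin K ≈ 138.98.
The bisector from L has length 2·m·k·cos(∠L/2)/(m+k) ≈ 140.

t_L ≈ 140.003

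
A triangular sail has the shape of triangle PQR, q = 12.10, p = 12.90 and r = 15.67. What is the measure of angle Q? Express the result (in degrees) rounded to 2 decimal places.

48.94

By the law of cosines, cos Q = (r² + p² − q²) / (2·r·p) ≈ 0.65683, so ∠Q ≈ 48.94°.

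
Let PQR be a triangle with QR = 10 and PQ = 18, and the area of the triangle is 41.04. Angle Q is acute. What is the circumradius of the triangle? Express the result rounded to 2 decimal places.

11.16

From area = ½·PQ·QR·sin Q, we get sin Q = 2·area/(PQ·QR) ≈ 0.45600.
Taking the acute solution, ∠Q ≈ 0.473 rad.
Law of cosines then gives RP ≈ 10.179.
Circumradius = RP/(2 sin Q) ≈ 11.161.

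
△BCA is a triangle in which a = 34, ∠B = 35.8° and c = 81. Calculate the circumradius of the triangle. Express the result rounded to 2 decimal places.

By the law of cosines, b² = c² + a² − 2·c·a·cos B = 3249.7, so b ≈ 57.006.
Area = ½·c·a·sin B ≈ 805.49.
Circumradius = b/(2 sin B) ≈ 48.726.

R ≈ 48.73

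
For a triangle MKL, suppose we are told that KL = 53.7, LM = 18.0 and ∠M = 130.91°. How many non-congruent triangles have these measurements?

LM·sin M = 18.0·sin(130.91°) ≈ 13.6.
Since ∠M is not acute, a triangle exists only if KL > LM; here KL > LM, so there is exactly one triangle.

1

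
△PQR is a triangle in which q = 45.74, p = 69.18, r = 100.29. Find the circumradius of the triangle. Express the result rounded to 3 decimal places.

57.999

By the law of cosines, cos P = (q² + r² − p²) / (2·q·r) ≈ 0.80270, so ∠P ≈ 36.61°.
Circumradius = p/(2 sin P) ≈ 57.999.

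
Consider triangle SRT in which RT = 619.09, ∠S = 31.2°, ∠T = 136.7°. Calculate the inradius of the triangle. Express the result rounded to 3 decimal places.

r ≈ 62.966

The third angle is ∠R = 180° − ∠T − ∠S = 12.10°.
Law of sines: TS = RT·sin R/sin S ≈ 250.51.
Law of sines: SR = RT·sin T/sin S ≈ 819.62.
Area = ½·RT·TS·sin T ≈ 53182.
Semiperimeter s = (619.09+250.51+819.62)/2 = 844.61.
Inradius = area/s = 53182/844.61 ≈ 62.966.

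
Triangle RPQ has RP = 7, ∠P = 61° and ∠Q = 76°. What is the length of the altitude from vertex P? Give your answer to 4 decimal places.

4.7740

The third angle is ∠R = 180° − ∠P − ∠Q = 43.00°.
Law of sines: PQ = RP·sin R/sin Q ≈ 4.9201.
Law of sines: QR = RP·sin P/sin Q ≈ 6.3098.
Area = ½·RP·PQ·sin P ≈ 15.061.
The altitude from P has length 2·area/QR ≈ 4.774.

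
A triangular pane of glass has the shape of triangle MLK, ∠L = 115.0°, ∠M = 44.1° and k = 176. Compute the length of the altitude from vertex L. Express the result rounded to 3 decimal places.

h_L ≈ 122.481

The third angle is ∠K = 180° − ∠M − ∠L = 20.90°.
Law of sines: m = k·sin M/sin K ≈ 343.34.
Law of sines: l = k·sin L/sin K ≈ 447.14.
Area = ½·k·m·sin L ≈ 27383.
The altitude from L has length 2·area/l ≈ 122.48.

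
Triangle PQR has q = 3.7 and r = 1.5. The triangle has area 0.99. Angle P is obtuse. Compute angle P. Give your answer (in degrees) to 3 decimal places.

From area = ½·q·r·sin P, we get sin P = 2·area/(q·r) ≈ 0.35676.
Taking the obtuse solution, ∠P ≈ 159.10°.

∠P ≈ 159.099°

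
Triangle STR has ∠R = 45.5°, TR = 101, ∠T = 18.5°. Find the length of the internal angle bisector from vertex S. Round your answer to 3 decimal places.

The third angle is ∠S = 180° − ∠T − ∠R = 116.00°.
Law of sines: RS = TR·sin T/sin S ≈ 35.656.
Law of sines: ST = TR·sin R/sin S ≈ 80.15.
The bisector from S has length 2·RS·ST·cos(∠S/2)/(RS+ST) ≈ 26.155.

26.155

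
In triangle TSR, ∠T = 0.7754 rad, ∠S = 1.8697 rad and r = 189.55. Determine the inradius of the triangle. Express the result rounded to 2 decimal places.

59.48

The third angle is ∠R = π − ∠T − ∠S = 0.4965 rad.
Law of sines: t = r·sin T/sin R ≈ 278.55.
Law of sines: s = r·sin S/sin R ≈ 380.28.
Area = ½·r·t·sin S ≈ 25229.
Semiperimeter p = (278.55+380.28+189.55)/2 = 424.19.
Inradius = area/p = 25229/424.19 ≈ 59.475.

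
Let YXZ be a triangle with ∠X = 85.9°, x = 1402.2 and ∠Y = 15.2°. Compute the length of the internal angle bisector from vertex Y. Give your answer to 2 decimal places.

t_Y ≈ 1378.54

The third angle is ∠Z = 180° − ∠Y − ∠X = 78.90°.
Law of sines: y = x·sin Y/sin X ≈ 368.58.
Law of sines: z = x·sin Z/sin X ≈ 1379.5.
The bisector from Y has length 2·x·z·cos(∠Y/2)/(x+z) ≈ 1378.5.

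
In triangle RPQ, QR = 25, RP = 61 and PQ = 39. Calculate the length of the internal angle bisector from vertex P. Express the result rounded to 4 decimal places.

t_P ≈ 47.2262

By the law of cosines, cos P = (RP² + PQ² − QR²) / (2·RP·PQ) ≈ 0.97037, so ∠P ≈ 13.98°.
The bisector from P has length 2·RP·PQ·cos(∠P/2)/(RP+PQ) ≈ 47.226.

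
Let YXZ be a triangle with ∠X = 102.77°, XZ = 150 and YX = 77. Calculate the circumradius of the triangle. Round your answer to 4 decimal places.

R ≈ 93.8850

By the law of cosines, ZY² = YX² + XZ² − 2·YX·XZ·cos X = 33535, so ZY ≈ 183.13.
Area = ½·YX·XZ·sin X ≈ 5632.2.
Circumradius = ZY/(2 sin X) ≈ 93.885.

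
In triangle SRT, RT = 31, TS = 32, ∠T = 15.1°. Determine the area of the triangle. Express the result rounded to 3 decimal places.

Area = ½·RT·TS·sin T ≈ 129.21.

area ≈ 129.210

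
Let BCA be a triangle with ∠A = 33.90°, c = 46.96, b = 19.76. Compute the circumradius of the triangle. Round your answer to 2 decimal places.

R ≈ 29.12

By the law of cosines, a² = b² + c² − 2·b·c·cos A = 1055.3, so a ≈ 32.486.
Area = ½·b·c·sin A ≈ 258.77.
Circumradius = a/(2 sin A) ≈ 29.122.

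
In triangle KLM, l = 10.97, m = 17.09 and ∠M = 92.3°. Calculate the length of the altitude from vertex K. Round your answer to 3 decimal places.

h_K ≈ 10.961

Law of sines: sin L = l·sin M/m ≈ 0.64138.
Since m ≥ l, only the acute value applies: ∠L ≈ 39.89°.
Then ∠K = 180° − ∠M − ∠L ≈ 47.81°.
Law of sines gives k = m·sin K/sin M ≈ 12.672.
Area = ½·m·l·sin K ≈ 69.448.
The altitude from K has length 2·area/k ≈ 10.961.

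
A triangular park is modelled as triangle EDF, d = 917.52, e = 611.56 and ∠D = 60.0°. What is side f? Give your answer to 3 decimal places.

1055.005

Law of sines: sin E = e·sin D/d ≈ 0.57724.
Since d ≥ e, only the acute value applies: ∠E ≈ 35.26°.
Then ∠F = 180° − ∠D − ∠E ≈ 84.74°.
Law of sines gives f = d·sin F/sin D ≈ 1055.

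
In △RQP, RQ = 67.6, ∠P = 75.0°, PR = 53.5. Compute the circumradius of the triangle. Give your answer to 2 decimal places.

Law of sines: sin Q = PR·sin P/RQ ≈ 0.76445.
Since RQ ≥ PR, only the acute value applies: ∠Q ≈ 49.86°.
Then ∠R = 180° − ∠P − ∠Q ≈ 55.14°.
Law of sines gives QP = RQ·sin R/sin P ≈ 57.427.
Circumradius = RQ/(2 sin P) ≈ 34.992.

34.99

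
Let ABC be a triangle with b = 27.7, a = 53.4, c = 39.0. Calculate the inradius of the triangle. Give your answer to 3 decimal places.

r ≈ 8.684

Semiperimeter s = (53.4 + 27.7 + 39)/2 = 60.05.
Heron's formula: area = √(60.05·6.65·32.35·21.05) ≈ 521.47.
Inradius = area/s = 521.47/60.05 ≈ 8.684.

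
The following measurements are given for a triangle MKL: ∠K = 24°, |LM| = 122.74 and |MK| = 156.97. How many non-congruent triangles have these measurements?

|MK|·sin K = 156.97·sin(24°) ≈ 63.85.
Since |MK| sin K < |LM| < |MK| (63.85 < 122.74 < 156.97), two triangles exist.

2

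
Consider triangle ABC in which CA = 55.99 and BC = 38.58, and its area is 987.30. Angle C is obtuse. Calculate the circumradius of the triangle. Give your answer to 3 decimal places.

R ≈ 43.671

From area = ½·BC·CA·sin C, we get sin C = 2·area/(BC·CA) ≈ 0.91413.
Taking the obtuse solution, ∠C ≈ 113.92°.
Law of cosines then gives AB ≈ 79.842.
Circumradius = AB/(2 sin C) ≈ 43.671.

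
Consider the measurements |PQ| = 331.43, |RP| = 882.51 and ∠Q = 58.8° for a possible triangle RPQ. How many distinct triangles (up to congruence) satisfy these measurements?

1

|PQ|·sin Q = 331.43·sin(58.8°) ≈ 283.5.
Since |RP| ≥ |PQ|, exactly one triangle exists.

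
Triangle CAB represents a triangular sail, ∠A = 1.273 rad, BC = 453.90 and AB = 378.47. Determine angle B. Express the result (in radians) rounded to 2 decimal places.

∠B ≈ 0.95 rad

Law of sines: sin C = AB·sin A/BC ≈ 0.79712.
Since BC ≥ AB, only the acute value applies: ∠C ≈ 0.923 rad.
Then ∠B = π − ∠A − ∠C ≈ 0.946 rad.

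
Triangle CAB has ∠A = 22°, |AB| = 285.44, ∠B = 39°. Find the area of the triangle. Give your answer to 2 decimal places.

The third angle is ∠C = 180° − ∠A − ∠B = 119.00°.
Law of sines: |BC| = |AB|·sin A/sin C ≈ 122.26.
Law of sines: |CA| = |AB|·sin B/sin C ≈ 205.38.
Area = ½·|AB|·|BC|·sin B ≈ 10981.

area ≈ 10980.64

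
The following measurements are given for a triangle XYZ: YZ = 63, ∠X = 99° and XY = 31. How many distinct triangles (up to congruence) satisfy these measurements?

XY·sin X = 31·sin(99°) ≈ 30.62.
Since ∠X is not acute, a triangle exists only if YZ > XY; here YZ > XY, so there is exactly one triangle.

1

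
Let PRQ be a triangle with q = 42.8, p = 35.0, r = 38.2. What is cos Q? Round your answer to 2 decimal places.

cos Q ≈ 0.32

By the law of cosines, cos Q = (p² + r² − q²) / (2·p·r) ≈ 0.31877, so ∠Q ≈ 71.41°.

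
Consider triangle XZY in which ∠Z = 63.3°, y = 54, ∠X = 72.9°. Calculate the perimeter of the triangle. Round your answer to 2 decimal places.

The third angle is ∠Y = 180° − ∠X − ∠Z = 43.80°.
Law of sines: x = y·sin X/sin Y ≈ 74.57.
Law of sines: z = y·sin Z/sin Y ≈ 69.7.
Semiperimeter s = (74.57+69.7+54)/2 = 99.135.
Perimeter = 74.57 + 69.7 + 54 = 198.27.

perimeter ≈ 198.27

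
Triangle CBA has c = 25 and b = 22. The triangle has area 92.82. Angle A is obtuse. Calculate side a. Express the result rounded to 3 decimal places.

From area = ½·c·b·sin A, we get sin A = 2·area/(c·b) ≈ 0.33753.
Taking the obtuse solution, ∠A ≈ 160.27°.
Law of cosines then gives a ≈ 46.308.

46.308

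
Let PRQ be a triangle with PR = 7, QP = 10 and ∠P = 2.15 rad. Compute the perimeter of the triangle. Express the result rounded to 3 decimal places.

32.021

By the law of cosines, RQ² = QP² + PR² − 2·QP·PR·cos P = 225.63, so RQ ≈ 15.021.
Semiperimeter s = (15.021+10+7)/2 = 16.01.
Perimeter = 15.021 + 10 + 7 = 32.021.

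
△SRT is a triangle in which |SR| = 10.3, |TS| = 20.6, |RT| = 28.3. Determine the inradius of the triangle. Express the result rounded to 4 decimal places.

2.7620

Semiperimeter s = (28.3 + 20.6 + 10.3)/2 = 29.6.
Heron's formula: area = √(29.6·1.3·9·19.3) ≈ 81.756.
Inradius = area/s = 81.756/29.6 ≈ 2.762.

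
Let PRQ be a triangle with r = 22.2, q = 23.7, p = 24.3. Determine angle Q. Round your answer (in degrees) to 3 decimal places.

By the law of cosines, cos Q = (p² + r² − q²) / (2·p·r) ≈ 0.48348, so ∠Q ≈ 61.09°.

61.087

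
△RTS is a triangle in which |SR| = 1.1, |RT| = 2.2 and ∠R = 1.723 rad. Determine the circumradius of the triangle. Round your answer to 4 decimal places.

By the law of cosines, |TS|² = |SR|² + |RT|² − 2·|SR|·|RT|·cos R = 6.7838, so |TS| ≈ 2.6046.
Area = ½·|SR|·|RT|·sin R ≈ 1.196.
Circumradius = |TS|/(2 sin R) ≈ 1.3175.

1.3175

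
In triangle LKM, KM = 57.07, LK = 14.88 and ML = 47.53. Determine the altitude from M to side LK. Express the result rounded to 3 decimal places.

Semiperimeter s = (57.07 + 47.53 + 14.88)/2 = 59.74.
Heron's formula: area = √(59.74·2.67·12.21·44.86) ≈ 295.58.
The altitude from M has length 2·area/LK ≈ 39.729.

39.729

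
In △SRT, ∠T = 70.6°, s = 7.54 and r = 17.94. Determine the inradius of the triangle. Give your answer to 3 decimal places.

3.004

By the law of cosines, t² = s² + r² − 2·s·r·cos T = 288.83, so t ≈ 16.995.
Area = ½·s·r·sin T ≈ 63.794.
Semiperimeter p = (7.54+17.94+16.995)/2 = 21.238.
Inradius = area/p = 63.794/21.238 ≈ 3.0038.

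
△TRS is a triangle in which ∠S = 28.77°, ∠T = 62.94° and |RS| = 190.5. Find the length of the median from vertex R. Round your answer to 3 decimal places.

The third angle is ∠R = 180° − ∠S − ∠T = 88.29°.
Law of sines: |ST| = |RS|·sin R/sin T ≈ 213.82.
Law of sines: |TR| = |RS|·sin S/sin T ≈ 102.96.
Median from R: ½√(2·|TR|² + 2·|RS|² − |ST|²) ≈ 109.61.

m_R ≈ 109.614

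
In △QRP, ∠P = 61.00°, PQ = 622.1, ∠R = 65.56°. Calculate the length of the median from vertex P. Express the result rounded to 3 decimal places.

504.815

The third angle is ∠Q = 180° − ∠R − ∠P = 53.44°.
Law of sines: RP = PQ·sin Q/sin R ≈ 548.87.
Law of sines: QR = PQ·sin P/sin R ≈ 597.65.
Median from P: ½√(2·RP² + 2·PQ² − QR²) ≈ 504.81.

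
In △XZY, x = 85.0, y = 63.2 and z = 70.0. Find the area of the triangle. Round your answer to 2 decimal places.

area ≈ 2172.28

Semiperimeter s = (85 + 70 + 63.2)/2 = 109.1.
Heron's formula: area = √(109.1·24.1·39.1·45.9) ≈ 2172.3.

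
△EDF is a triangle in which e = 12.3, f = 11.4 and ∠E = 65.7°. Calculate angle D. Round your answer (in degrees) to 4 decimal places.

Law of sines: sin F = f·sin E/e ≈ 0.84472.
Since e ≥ f, only the acute value applies: ∠F ≈ 57.64°.
Then ∠D = 180° − ∠E − ∠F ≈ 56.66°.

56.6586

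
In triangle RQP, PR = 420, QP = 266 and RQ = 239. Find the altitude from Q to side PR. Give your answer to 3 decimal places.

139.911

Semiperimeter s = (266 + 420 + 239)/2 = 462.5.
Heron's formula: area = √(462.5·196.5·42.5·223.5) ≈ 29381.
The altitude from Q has length 2·area/PR ≈ 139.91.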